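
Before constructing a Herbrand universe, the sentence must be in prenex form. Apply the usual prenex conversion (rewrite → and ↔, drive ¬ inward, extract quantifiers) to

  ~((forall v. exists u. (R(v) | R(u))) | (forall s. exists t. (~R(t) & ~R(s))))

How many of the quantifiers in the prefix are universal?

2

Push ¬ through the quantifiers and connectives to reach negation normal form:
  (exists v. forall u. (~R(v) & ~R(u))) & (exists s. forall t. (R(t) | R(s)))
All bound variables are already distinct, so no renaming is needed.
Pull the quantifiers to the front (each side's bound variable is not free in the other side):
  exists v. forall u. exists s. forall t. (~R(v) & ~R(u) & (R(t) | R(s)))
The prefix is exists v forall u exists s forall t: 2 universal, 2 existential.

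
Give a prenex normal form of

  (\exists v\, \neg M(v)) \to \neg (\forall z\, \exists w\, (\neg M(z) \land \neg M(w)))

First replace A → B with ¬A ∨ B.
  \neg (\exists v\, \neg M(v)) \lor \neg (\forall z\, \exists w\, (\neg M(z) \land \neg M(w)))
Push ¬ through the quantifiers and connectives to reach negation normal form:
  (\forall v\, M(v)) \lor (\exists z\, \forall w\, (M(z) \lor M(w)))
All bound variables are already distinct, so no renaming is needed.
Pull the quantifiers to the front (each side's bound variable is not free in the other side):
  \forall v\, \exists z\, \forall w\, (M(v) \lor M(z) \lor M(w))

\forall v\, \exists z\, \forall w\, (M(v) \lor M(z) \lor M(w))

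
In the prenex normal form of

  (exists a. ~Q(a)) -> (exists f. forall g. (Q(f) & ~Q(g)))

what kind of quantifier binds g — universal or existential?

universal

Rewrite implications/biconditionals: A → B as ¬A ∨ B.
  ~(exists a. ~Q(a)) | (exists f. forall g. (Q(f) & ~Q(g)))
Drive negations inward (¬∀x A ≡ ∃x ¬A, ¬∃x A ≡ ∀x ¬A, De Morgan for ∧/∨):
  (forall a. Q(a)) | (exists f. forall g. (Q(f) & ~Q(g)))
Pull the quantifiers to the front (each side's bound variable is not free in the other side):
  forall a. exists f. forall g. (Q(a) | Q(f) & ~Q(g))
The quantifier forall g sits under an even number of negations (counting the antecedent side of each →), so it remains universal.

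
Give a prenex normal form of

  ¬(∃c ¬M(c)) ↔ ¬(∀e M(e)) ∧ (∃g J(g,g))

∃c ∃e ∃g ∀y ∀r ∀u ((¬M(c) ∨ ¬M(e) ∧ J(g,g)) ∧ (M(y) ∨ ¬J(r,r) ∨ M(u)))

First replace A → B with ¬A ∨ B; A ↔ B as (¬A ∨ B) ∧ (¬B ∨ A).
  (¬¬(∃c ¬M(c)) ∨ ¬(∀e M(e)) ∧ (∃g J(g,g))) ∧ (¬(¬(∀e M(e)) ∧ (∃g J(g,g))) ∨ ¬(∃c ¬M(c)))
Drive negations inward (¬∀x A ≡ ∃x ¬A, ¬∃x A ≡ ∀x ¬A, De Morgan for ∧/∨):
  ((∃c ¬M(c)) ∨ (∃e ¬M(e)) ∧ (∃g J(g,g))) ∧ ((∀e M(e)) ∨ (∀g ¬J(g,g)) ∨ (∀c M(c)))
Give each quantifier a distinct variable: e↦y, g↦r, c↦u.
  ((∃c ¬M(c)) ∨ (∃e ¬M(e)) ∧ (∃g J(g,g))) ∧ ((∀y M(y)) ∨ (∀r ¬J(r,r)) ∨ (∀u M(u)))
Pull the quantifiers to the front (each side's bound variable is not free in the other side):
  ∃c ∃e ∃g ∀y ∀r ∀u ((¬M(c) ∨ ¬M(e) ∧ J(g,g)) ∧ (M(y) ∨ ¬J(r,r) ∨ M(u)))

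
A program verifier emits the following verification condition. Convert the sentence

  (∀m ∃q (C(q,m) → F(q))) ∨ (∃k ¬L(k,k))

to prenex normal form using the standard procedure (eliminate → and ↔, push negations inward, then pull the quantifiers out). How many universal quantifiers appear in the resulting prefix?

1

Rewrite implications/biconditionals: A → B as ¬A ∨ B.
  (∀m ∃q (¬C(q,m) ∨ F(q))) ∨ (∃k ¬L(k,k))
All bound variables are already distinct, so no renaming is needed.
Extract every quantifier outward, since the variables are now distinct and don't occur free across branches:
  ∀m ∃q ∃k (¬C(q,m) ∨ F(q) ∨ ¬L(k,k))
The prefix is ∀m ∃q ∃k: 1 universal, 2 existential.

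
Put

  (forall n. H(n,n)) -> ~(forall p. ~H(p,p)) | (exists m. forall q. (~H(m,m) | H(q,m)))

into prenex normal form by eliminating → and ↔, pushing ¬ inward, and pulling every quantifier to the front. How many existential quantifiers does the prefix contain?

3

Rewrite implications/biconditionals: A → B as ¬A ∨ B.
  ~(forall n. H(n,n)) | ~(forall p. ~H(p,p)) | (exists m. forall q. (~H(m,m) | H(q,m)))
Move each ¬ inward, flipping quantifiers it crosses:
  (exists n. ~H(n,n)) | (exists p. H(p,p)) | (exists m. forall q. (~H(m,m) | H(q,m)))
All bound variables are already distinct, so no renaming is needed.
Finally move all quantifiers to the prefix:
  exists n. exists p. exists m. forall q. (~H(n,n) | H(p,p) | ~H(m,m) | H(q,m))
The prefix is exists n exists p exists m forall q: 1 universal, 3 existential.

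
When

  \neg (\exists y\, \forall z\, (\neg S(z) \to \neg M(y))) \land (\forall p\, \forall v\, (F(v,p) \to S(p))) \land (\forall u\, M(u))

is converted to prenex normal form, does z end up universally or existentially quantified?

existential

Rewrite implications/biconditionals: A → B as ¬A ∨ B.
  \neg (\exists y\, \forall z\, (\neg \neg S(z) \lor \neg M(y))) \land (\forall p\, \forall v\, (\neg F(v,p) \lor S(p))) \land (\forall u\, M(u))
Push ¬ through the quantifiers and connectives to reach negation normal form:
  (\forall y\, \exists z\, (\neg S(z) \land M(y))) \land (\forall p\, \forall v\, (\neg F(v,p) \lor S(p))) \land (\forall u\, M(u))
All bound variables are already distinct, so no renaming is needed.
Finally move all quantifiers to the prefix:
  \forall y\, \exists z\, \forall p\, \forall v\, \forall u\, (\neg S(z) \land M(y) \land (\neg F(v,p) \lor S(p)) \land M(u))
The quantifier \forall z sits under an odd number of negations (counting the antecedent side of each →), so it flips to \exists z.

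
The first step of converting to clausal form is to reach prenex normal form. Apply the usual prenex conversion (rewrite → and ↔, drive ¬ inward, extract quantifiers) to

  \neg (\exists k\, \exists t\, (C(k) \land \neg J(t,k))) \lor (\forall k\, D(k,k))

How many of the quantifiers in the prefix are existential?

Move each ¬ inward, flipping quantifiers it crosses:
  (\forall k\, \forall t\, (\neg C(k) \lor J(t,k))) \lor (\forall k\, D(k,k))
Give each quantifier a distinct variable: k↦c.
  (\forall k\, \forall t\, (\neg C(k) \lor J(t,k))) \lor (\forall c\, D(c,c))
Pull the quantifiers to the front (each side's bound variable is not free in the other side):
  \forall k\, \forall t\, \forall c\, (\neg C(k) \lor J(t,k) \lor D(c,c))
The prefix is \forall k \forall t \forall c: 3 universal, 0 existential.

0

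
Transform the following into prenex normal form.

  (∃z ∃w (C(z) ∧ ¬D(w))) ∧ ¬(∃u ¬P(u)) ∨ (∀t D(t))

∃z ∃w ∀u ∀t (C(z) ∧ ¬D(w) ∧ P(u) ∨ D(t))

Push ¬ through the quantifiers and connectives to reach negation normal form:
  (∃z ∃w (C(z) ∧ ¬D(w))) ∧ (∀u P(u)) ∨ (∀t D(t))
All bound variables are already distinct, so no renaming is needed.
Extract every quantifier outward, since the variables are now distinct and don't occur free across branches:
  ∃z ∃w ∀u ∀t (C(z) ∧ ¬D(w) ∧ P(u) ∨ D(t))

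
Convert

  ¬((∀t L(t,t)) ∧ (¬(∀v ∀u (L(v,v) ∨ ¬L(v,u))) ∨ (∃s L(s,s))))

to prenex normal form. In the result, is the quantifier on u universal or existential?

Move each ¬ inward, flipping quantifiers it crosses:
  (∃t ¬L(t,t)) ∨ (∀v ∀u (L(v,v) ∨ ¬L(v,u))) ∧ (∀s ¬L(s,s))
Finally move all quantifiers to the prefix:
  ∃t ∀v ∀u ∀s (¬L(t,t) ∨ (L(v,v) ∨ ¬L(v,u)) ∧ ¬L(s,s))
The quantifier ∀u sits under an even number of negations, so it remains universal.

universal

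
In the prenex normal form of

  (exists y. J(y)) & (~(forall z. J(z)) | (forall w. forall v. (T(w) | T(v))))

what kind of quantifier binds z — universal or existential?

existential

Drive negations inward (¬∀x A ≡ ∃x ¬A, ¬∃x A ≡ ∀x ¬A, De Morgan for ∧/∨):
  (exists y. J(y)) & ((exists z. ~J(z)) | (forall w. forall v. (T(w) | T(v))))
All bound variables are already distinct, so no renaming is needed.
Finally move all quantifiers to the prefix:
  exists y. exists z. forall w. forall v. (J(y) & (~J(z) | T(w) | T(v)))
The quantifier forall z sits under an odd number of negations, so it flips to exists z.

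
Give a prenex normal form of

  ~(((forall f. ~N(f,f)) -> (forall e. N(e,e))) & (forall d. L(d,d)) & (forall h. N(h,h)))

Eliminate → and ↔ using ¬ and ∨.
  ~((~(forall f. ~N(f,f)) | (forall e. N(e,e))) & (forall d. L(d,d)) & (forall h. N(h,h)))
Push ¬ through the quantifiers and connectives to reach negation normal form:
  (forall f. ~N(f,f)) & (exists e. ~N(e,e)) | (exists d. ~L(d,d)) | (exists h. ~N(h,h))
All bound variables are already distinct, so no renaming is needed.
Extract every quantifier outward, since the variables are now distinct and don't occur free across branches:
  forall f. exists e. exists d. exists h. (~N(f,f) & ~N(e,e) | ~L(d,d) | ~N(h,h))

forall f. exists e. exists d. exists h. (~N(f,f) & ~N(e,e) | ~L(d,d) | ~N(h,h))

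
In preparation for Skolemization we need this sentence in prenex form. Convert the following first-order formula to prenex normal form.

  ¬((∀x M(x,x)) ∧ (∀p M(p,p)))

Drive negations inward (¬∀x A ≡ ∃x ¬A, ¬∃x A ≡ ∀x ¬A, De Morgan for ∧/∨):
  (∃x ¬M(x,x)) ∨ (∃p ¬M(p,p))
All bound variables are already distinct, so no renaming is needed.
Pull the quantifiers to the front (each side's bound variable is not free in the other side):
  ∃x ∃p (¬M(x,x) ∨ ¬M(p,p))

∃x ∃p (¬M(x,x) ∨ ¬M(p,p))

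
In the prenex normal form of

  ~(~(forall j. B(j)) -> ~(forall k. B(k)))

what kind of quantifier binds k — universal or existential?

Eliminate → and ↔ using ¬ and ∨.
  ~(~~(forall j. B(j)) | ~(forall k. B(k)))
Move each ¬ inward, flipping quantifiers it crosses:
  (exists j. ~B(j)) & (forall k. B(k))
Extract every quantifier outward, since the variables are now distinct and don't occur free across branches:
  exists j. forall k. (~B(j) & B(k))
The quantifier forall k sits under an even number of negations (counting the antecedent side of each →), so it remains universal.

universal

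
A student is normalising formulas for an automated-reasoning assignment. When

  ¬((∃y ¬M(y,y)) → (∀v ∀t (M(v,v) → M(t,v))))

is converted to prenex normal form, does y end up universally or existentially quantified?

Eliminate → and ↔ using ¬ and ∨.
  ¬(¬(∃y ¬M(y,y)) ∨ (∀v ∀t (¬M(v,v) ∨ M(t,v))))
Push ¬ through the quantifiers and connectives to reach negation normal form:
  (∃y ¬M(y,y)) ∧ (∃v ∃t (M(v,v) ∧ ¬M(t,v)))
All bound variables are already distinct, so no renaming is needed.
Finally move all quantifiers to the prefix:
  ∃y ∃v ∃t (¬M(y,y) ∧ M(v,v) ∧ ¬M(t,v))
The quantifier ∃y sits under an even number of negations (counting the antecedent side of each →), so it remains existential.

existential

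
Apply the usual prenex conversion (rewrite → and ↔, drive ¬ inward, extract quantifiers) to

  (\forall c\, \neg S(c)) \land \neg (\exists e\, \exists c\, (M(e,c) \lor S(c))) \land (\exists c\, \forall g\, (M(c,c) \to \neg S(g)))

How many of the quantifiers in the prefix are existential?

First replace A → B with ¬A ∨ B.
  (\forall c\, \neg S(c)) \land \neg (\exists e\, \exists c\, (M(e,c) \lor S(c))) \land (\exists c\, \forall g\, (\neg M(c,c) \lor \neg S(g)))
Drive negations inward (¬∀x A ≡ ∃x ¬A, ¬∃x A ≡ ∀x ¬A, De Morgan for ∧/∨):
  (\forall c\, \neg S(c)) \land (\forall e\, \forall c\, (\neg M(e,c) \land \neg S(c))) \land (\exists c\, \forall g\, (\neg M(c,c) \lor \neg S(g)))
Give each quantifier a distinct variable: c↦z1, c↦v.
  (\forall c\, \neg S(c)) \land (\forall e\, \forall z1\, (\neg M(e,z1) \land \neg S(z1))) \land (\exists v\, \forall g\, (\neg M(v,v) \lor \neg S(g)))
Finally move all quantifiers to the prefix:
  \forall c\, \forall e\, \forall z1\, \exists v\, \forall g\, (\neg S(c) \land \neg M(e,z1) \land \neg S(z1) \land (\neg M(v,v) \lor \neg S(g)))
The prefix is \forall c \forall e \forall z1 \exists v \forall g: 4 universal, 1 existential.

1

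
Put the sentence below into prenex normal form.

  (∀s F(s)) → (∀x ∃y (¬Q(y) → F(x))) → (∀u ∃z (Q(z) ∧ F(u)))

∃s ∃x ∀y ∀u ∃z (¬F(s) ∨ ¬Q(y) ∧ ¬F(x) ∨ Q(z) ∧ F(u))

First replace A → B with ¬A ∨ B.
  ¬(∀s F(s)) ∨ ¬(∀x ∃y (¬¬Q(y) ∨ F(x))) ∨ (∀u ∃z (Q(z) ∧ F(u)))
Push ¬ through the quantifiers and connectives to reach negation normal form:
  (∃s ¬F(s)) ∨ (∃x ∀y (¬Q(y) ∧ ¬F(x))) ∨ (∀u ∃z (Q(z) ∧ F(u)))
Pull the quantifiers to the front (each side's bound variable is not free in the other side):
  ∃s ∃x ∀y ∀u ∃z (¬F(s) ∨ ¬Q(y) ∧ ¬F(x) ∨ Q(z) ∧ F(u))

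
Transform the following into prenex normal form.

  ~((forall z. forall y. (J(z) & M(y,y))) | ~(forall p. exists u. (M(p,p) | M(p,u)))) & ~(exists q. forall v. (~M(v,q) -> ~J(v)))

Rewrite implications/biconditionals: A → B as ¬A ∨ B.
  ~((forall z. forall y. (J(z) & M(y,y))) | ~(forall p. exists u. (M(p,p) | M(p,u)))) & ~(exists q. forall v. (~~M(v,q) | ~J(v)))
Drive negations inward (¬∀x A ≡ ∃x ¬A, ¬∃x A ≡ ∀x ¬A, De Morgan for ∧/∨):
  (exists z. exists y. (~J(z) | ~M(y,y))) & (forall p. exists u. (M(p,p) | M(p,u))) & (forall q. exists v. (~M(v,q) & J(v)))
All bound variables are already distinct, so no renaming is needed.
Pull the quantifiers to the front (each side's bound variable is not free in the other side):
  exists z. exists y. forall p. exists u. forall q. exists v. ((~J(z) | ~M(y,y)) & (M(p,p) | M(p,u)) & ~M(v,q) & J(v))

exists z. exists y. forall p. exists u. forall q. exists v. ((~J(z) | ~M(y,y)) & (M(p,p) | M(p,u)) & ~M(v,q) & J(v))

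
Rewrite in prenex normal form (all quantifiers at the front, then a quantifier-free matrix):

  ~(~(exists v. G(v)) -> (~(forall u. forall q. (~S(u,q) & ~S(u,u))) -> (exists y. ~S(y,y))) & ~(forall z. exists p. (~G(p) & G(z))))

forall v. exists u. exists q. forall y. forall z. exists p. (~G(v) & ((S(u,q) | S(u,u)) & S(y,y) | ~G(p) & G(z)))

Eliminate → and ↔ using ¬ and ∨.
  ~(~~(exists v. G(v)) | (~~(forall u. forall q. (~S(u,q) & ~S(u,u))) | (exists y. ~S(y,y))) & ~(forall z. exists p. (~G(p) & G(z))))
Move each ¬ inward, flipping quantifiers it crosses:
  (forall v. ~G(v)) & ((exists u. exists q. (S(u,q) | S(u,u))) & (forall y. S(y,y)) | (forall z. exists p. (~G(p) & G(z))))
All bound variables are already distinct, so no renaming is needed.
Finally move all quantifiers to the prefix:
  forall v. exists u. exists q. forall y. forall z. exists p. (~G(v) & ((S(u,q) | S(u,u)) & S(y,y) | ~G(p) & G(z)))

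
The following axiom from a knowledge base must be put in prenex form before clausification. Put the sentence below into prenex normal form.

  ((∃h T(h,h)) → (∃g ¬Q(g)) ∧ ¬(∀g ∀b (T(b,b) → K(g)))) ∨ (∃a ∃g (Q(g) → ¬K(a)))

∀h ∃g ∃s ∃b ∃a ∃w (¬T(h,h) ∨ ¬Q(g) ∧ T(b,b) ∧ ¬K(s) ∨ ¬Q(w) ∨ ¬K(a))

First replace A → B with ¬A ∨ B.
  ¬(∃h T(h,h)) ∨ (∃g ¬Q(g)) ∧ ¬(∀g ∀b (¬T(b,b) ∨ K(g))) ∨ (∃a ∃g (¬Q(g) ∨ ¬K(a)))
Drive negations inward (¬∀x A ≡ ∃x ¬A, ¬∃x A ≡ ∀x ¬A, De Morgan for ∧/∨):
  (∀h ¬T(h,h)) ∨ (∃g ¬Q(g)) ∧ (∃g ∃b (T(b,b) ∧ ¬K(g))) ∨ (∃a ∃g (¬Q(g) ∨ ¬K(a)))
Standardize variables apart so no two quantifiers bind the same name: g↦s, g↦w.
  (∀h ¬T(h,h)) ∨ (∃g ¬Q(g)) ∧ (∃s ∃b (T(b,b) ∧ ¬K(s))) ∨ (∃a ∃w (¬Q(w) ∨ ¬K(a)))
Extract every quantifier outward, since the variables are now distinct and don't occur free across branches:
  ∀h ∃g ∃s ∃b ∃a ∃w (¬T(h,h) ∨ ¬Q(g) ∧ T(b,b) ∧ ¬K(s) ∨ ¬Q(w) ∨ ¬K(a))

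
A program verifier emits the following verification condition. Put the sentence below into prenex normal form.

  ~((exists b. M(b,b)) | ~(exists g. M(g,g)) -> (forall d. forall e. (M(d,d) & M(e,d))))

exists b. forall g. exists d. exists e. ((M(b,b) | ~M(g,g)) & (~M(d,d) | ~M(e,d)))

Eliminate → and ↔ using ¬ and ∨.
  ~(~((exists b. M(b,b)) | ~(exists g. M(g,g))) | (forall d. forall e. (M(d,d) & M(e,d))))
Move each ¬ inward, flipping quantifiers it crosses:
  ((exists b. M(b,b)) | (forall g. ~M(g,g))) & (exists d. exists e. (~M(d,d) | ~M(e,d)))
All bound variables are already distinct, so no renaming is needed.
Extract every quantifier outward, since the variables are now distinct and don't occur free across branches:
  exists b. forall g. exists d. exists e. ((M(b,b) | ~M(g,g)) & (~M(d,d) | ~M(e,d)))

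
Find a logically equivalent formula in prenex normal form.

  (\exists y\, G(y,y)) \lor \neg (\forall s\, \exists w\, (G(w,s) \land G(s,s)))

\exists y\, \exists s\, \forall w\, (G(y,y) \lor \neg G(w,s) \lor \neg G(s,s))

Push ¬ through the quantifiers and connectives to reach negation normal form:
  (\exists y\, G(y,y)) \lor (\exists s\, \forall w\, (\neg G(w,s) \lor \neg G(s,s)))
Pull the quantifiers to the front (each side's bound variable is not free in the other side):
  \exists y\, \exists s\, \forall w\, (G(y,y) \lor \neg G(w,s) \lor \neg G(s,s))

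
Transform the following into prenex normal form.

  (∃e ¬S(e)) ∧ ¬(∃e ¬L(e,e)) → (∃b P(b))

Rewrite implications/biconditionals: A → B as ¬A ∨ B.
  ¬((∃e ¬S(e)) ∧ ¬(∃e ¬L(e,e))) ∨ (∃b P(b))
Drive negations inward (¬∀x A ≡ ∃x ¬A, ¬∃x A ≡ ∀x ¬A, De Morgan for ∧/∨):
  (∀e S(e)) ∨ (∃e ¬L(e,e)) ∨ (∃b P(b))
Rename bound variables to avoid capture: e↦u.
  (∀e S(e)) ∨ (∃u ¬L(u,u)) ∨ (∃b P(b))
Pull the quantifiers to the front (each side's bound variable is not free in the other side):
  ∀e ∃u ∃b (S(e) ∨ ¬L(u,u) ∨ P(b))

∀e ∃u ∃b (S(e) ∨ ¬L(u,u) ∨ P(b))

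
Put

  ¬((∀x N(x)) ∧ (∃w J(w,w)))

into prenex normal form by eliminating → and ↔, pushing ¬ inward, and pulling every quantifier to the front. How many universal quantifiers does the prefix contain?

1

Push ¬ through the quantifiers and connectives to reach negation normal form:
  (∃x ¬N(x)) ∨ (∀w ¬J(w,w))
All bound variables are already distinct, so no renaming is needed.
Extract every quantifier outward, since the variables are now distinct and don't occur free across branches:
  ∃x ∀w (¬N(x) ∨ ¬J(w,w))
The prefix is ∃x ∀w: 1 universal, 1 existential.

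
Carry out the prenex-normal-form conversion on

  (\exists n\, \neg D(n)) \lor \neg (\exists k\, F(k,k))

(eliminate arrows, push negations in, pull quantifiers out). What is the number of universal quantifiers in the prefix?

1

Push ¬ through the quantifiers and connectives to reach negation normal form:
  (\exists n\, \neg D(n)) \lor (\forall k\, \neg F(k,k))
Pull the quantifiers to the front (each side's bound variable is not free in the other side):
  \exists n\, \forall k\, (\neg D(n) \lor \neg F(k,k))
The prefix is \exists n \forall k: 1 universal, 1 existential.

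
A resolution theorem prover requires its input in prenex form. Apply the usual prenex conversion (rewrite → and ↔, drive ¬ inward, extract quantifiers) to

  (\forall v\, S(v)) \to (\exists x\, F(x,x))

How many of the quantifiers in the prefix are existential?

2

Eliminate → and ↔ using ¬ and ∨.
  \neg (\forall v\, S(v)) \lor (\exists x\, F(x,x))
Push ¬ through the quantifiers and connectives to reach negation normal form:
  (\exists v\, \neg S(v)) \lor (\exists x\, F(x,x))
All bound variables are already distinct, so no renaming is needed.
Pull the quantifiers to the front (each side's bound variable is not free in the other side):
  \exists v\, \exists x\, (\neg S(v) \lor F(x,x))
The prefix is \exists v \exists x: 0 universal, 2 existential.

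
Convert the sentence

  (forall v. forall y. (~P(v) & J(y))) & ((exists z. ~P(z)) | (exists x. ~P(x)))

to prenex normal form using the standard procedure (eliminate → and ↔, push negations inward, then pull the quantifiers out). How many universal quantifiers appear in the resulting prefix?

Extract every quantifier outward, since the variables are now distinct and don't occur free across branches:
  forall v. forall y. exists z. exists x. (~P(v) & J(y) & (~P(z) | ~P(x)))
The prefix is forall v forall y exists z exists x: 2 universal, 2 existential.

2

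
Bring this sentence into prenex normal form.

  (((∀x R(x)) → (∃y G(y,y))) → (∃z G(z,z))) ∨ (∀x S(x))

Eliminate → and ↔ using ¬ and ∨.
  ¬(¬(∀x R(x)) ∨ (∃y G(y,y))) ∨ (∃z G(z,z)) ∨ (∀x S(x))
Push ¬ through the quantifiers and connectives to reach negation normal form:
  (∀x R(x)) ∧ (∀y ¬G(y,y)) ∨ (∃z G(z,z)) ∨ (∀x S(x))
Standardize variables apart so no two quantifiers bind the same name: x↦c.
  (∀x R(x)) ∧ (∀y ¬G(y,y)) ∨ (∃z G(z,z)) ∨ (∀c S(c))
Pull the quantifiers to the front (each side's bound variable is not free in the other side):
  ∀x ∀y ∃z ∀c (R(x) ∧ ¬G(y,y) ∨ G(z,z) ∨ S(c))

∀x ∀y ∃z ∀c (R(x) ∧ ¬G(y,y) ∨ G(z,z) ∨ S(c))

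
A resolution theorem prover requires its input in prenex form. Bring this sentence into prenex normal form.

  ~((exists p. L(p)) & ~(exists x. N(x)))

forall p. exists x. (~L(p) | N(x))

Move each ¬ inward, flipping quantifiers it crosses:
  (forall p. ~L(p)) | (exists x. N(x))
All bound variables are already distinct, so no renaming is needed.
Pull the quantifiers to the front (each side's bound variable is not free in the other side):
  forall p. exists x. (~L(p) | N(x))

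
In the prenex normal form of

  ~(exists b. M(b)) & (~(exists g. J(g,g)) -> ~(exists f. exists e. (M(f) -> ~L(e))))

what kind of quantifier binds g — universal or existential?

existential

Rewrite implications/biconditionals: A → B as ¬A ∨ B.
  ~(exists b. M(b)) & (~~(exists g. J(g,g)) | ~(exists f. exists e. (~M(f) | ~L(e))))
Push ¬ through the quantifiers and connectives to reach negation normal form:
  (forall b. ~M(b)) & ((exists g. J(g,g)) | (forall f. forall e. (M(f) & L(e))))
All bound variables are already distinct, so no renaming is needed.
Finally move all quantifiers to the prefix:
  forall b. exists g. forall f. forall e. (~M(b) & (J(g,g) | M(f) & L(e)))
The quantifier exists g sits under an even number of negations (counting the antecedent side of each →), so it remains existential.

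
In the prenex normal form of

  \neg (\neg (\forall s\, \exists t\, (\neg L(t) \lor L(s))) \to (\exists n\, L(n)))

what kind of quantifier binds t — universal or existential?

universal

Rewrite implications/biconditionals: A → B as ¬A ∨ B.
  \neg (\neg \neg (\forall s\, \exists t\, (\neg L(t) \lor L(s))) \lor (\exists n\, L(n)))
Drive negations inward (¬∀x A ≡ ∃x ¬A, ¬∃x A ≡ ∀x ¬A, De Morgan for ∧/∨):
  (\exists s\, \forall t\, (L(t) \land \neg L(s))) \land (\forall n\, \neg L(n))
All bound variables are already distinct, so no renaming is needed.
Extract every quantifier outward, since the variables are now distinct and don't occur free across branches:
  \exists s\, \forall t\, \forall n\, (L(t) \land \neg L(s) \land \neg L(n))
The quantifier \exists t sits under an odd number of negations (counting the antecedent side of each →), so it flips to \forall t.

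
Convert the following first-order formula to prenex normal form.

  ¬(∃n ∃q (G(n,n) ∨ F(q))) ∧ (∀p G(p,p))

Drive negations inward (¬∀x A ≡ ∃x ¬A, ¬∃x A ≡ ∀x ¬A, De Morgan for ∧/∨):
  (∀n ∀q (¬G(n,n) ∧ ¬F(q))) ∧ (∀p G(p,p))
Extract every quantifier outward, since the variables are now distinct and don't occur free across branches:
  ∀n ∀q ∀p (¬G(n,n) ∧ ¬F(q) ∧ G(p,p))

∀n ∀q ∀p (¬G(n,n) ∧ ¬F(q) ∧ G(p,p))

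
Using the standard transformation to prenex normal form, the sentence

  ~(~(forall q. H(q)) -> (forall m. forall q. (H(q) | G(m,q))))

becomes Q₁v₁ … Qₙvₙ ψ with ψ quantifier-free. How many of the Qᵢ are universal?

First replace A → B with ¬A ∨ B.
  ~(~~(forall q. H(q)) | (forall m. forall q. (H(q) | G(m,q))))
Push ¬ through the quantifiers and connectives to reach negation normal form:
  (exists q. ~H(q)) & (exists m. exists q. (~H(q) & ~G(m,q)))
Rename bound variables to avoid capture: q↦v1.
  (exists q. ~H(q)) & (exists m. exists v1. (~H(v1) & ~G(m,v1)))
Extract every quantifier outward, since the variables are now distinct and don't occur free across branches:
  exists q. exists m. exists v1. (~H(q) & ~H(v1) & ~G(m,v1))
The prefix is exists q exists m exists v1: 0 universal, 3 existential.

0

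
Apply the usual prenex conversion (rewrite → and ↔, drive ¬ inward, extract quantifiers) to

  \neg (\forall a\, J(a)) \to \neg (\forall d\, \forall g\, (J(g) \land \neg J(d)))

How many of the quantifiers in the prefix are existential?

2

First replace A → B with ¬A ∨ B.
  \neg \neg (\forall a\, J(a)) \lor \neg (\forall d\, \forall g\, (J(g) \land \neg J(d)))
Move each ¬ inward, flipping quantifiers it crosses:
  (\forall a\, J(a)) \lor (\exists d\, \exists g\, (\neg J(g) \lor J(d)))
All bound variables are already distinct, so no renaming is needed.
Pull the quantifiers to the front (each side's bound variable is not free in the other side):
  \forall a\, \exists d\, \exists g\, (J(a) \lor \neg J(g) \lor J(d))
The prefix is \forall a \exists d \exists g: 1 universal, 2 existential.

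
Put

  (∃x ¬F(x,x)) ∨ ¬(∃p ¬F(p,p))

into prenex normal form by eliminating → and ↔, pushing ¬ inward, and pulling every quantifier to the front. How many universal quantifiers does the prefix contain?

1

Drive negations inward (¬∀x A ≡ ∃x ¬A, ¬∃x A ≡ ∀x ¬A, De Morgan for ∧/∨):
  (∃x ¬F(x,x)) ∨ (∀p F(p,p))
All bound variables are already distinct, so no renaming is needed.
Pull the quantifiers to the front (each side's bound variable is not free in the other side):
  ∃x ∀p (¬F(x,x) ∨ F(p,p))
The prefix is ∃x ∀p: 1 universal, 1 existential.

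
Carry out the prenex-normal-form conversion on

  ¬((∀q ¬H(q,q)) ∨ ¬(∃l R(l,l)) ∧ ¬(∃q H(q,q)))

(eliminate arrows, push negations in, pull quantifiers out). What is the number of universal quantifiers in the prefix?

0

Push ¬ through the quantifiers and connectives to reach negation normal form:
  (∃q H(q,q)) ∧ ((∃l R(l,l)) ∨ (∃q H(q,q)))
Rename bound variables to avoid capture: q↦z1.
  (∃q H(q,q)) ∧ ((∃l R(l,l)) ∨ (∃z1 H(z1,z1)))
Pull the quantifiers to the front (each side's bound variable is not free in the other side):
  ∃q ∃l ∃z1 (H(q,q) ∧ (R(l,l) ∨ H(z1,z1)))
The prefix is ∃q ∃l ∃z1: 0 universal, 3 existential.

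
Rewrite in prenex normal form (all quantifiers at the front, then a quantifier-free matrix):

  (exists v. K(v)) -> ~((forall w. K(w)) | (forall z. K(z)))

Eliminate → and ↔ using ¬ and ∨.
  ~(exists v. K(v)) | ~((forall w. K(w)) | (forall z. K(z)))
Drive negations inward (¬∀x A ≡ ∃x ¬A, ¬∃x A ≡ ∀x ¬A, De Morgan for ∧/∨):
  (forall v. ~K(v)) | (exists w. ~K(w)) & (exists z. ~K(z))
Finally move all quantifiers to the prefix:
  forall v. exists w. exists z. (~K(v) | ~K(w) & ~K(z))

forall v. exists w. exists z. (~K(v) | ~K(w) & ~K(z))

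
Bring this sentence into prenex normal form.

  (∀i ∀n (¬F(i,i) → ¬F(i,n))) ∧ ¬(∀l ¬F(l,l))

First replace A → B with ¬A ∨ B.
  (∀i ∀n (¬¬F(i,i) ∨ ¬F(i,n))) ∧ ¬(∀l ¬F(l,l))
Drive negations inward (¬∀x A ≡ ∃x ¬A, ¬∃x A ≡ ∀x ¬A, De Morgan for ∧/∨):
  (∀i ∀n (F(i,i) ∨ ¬F(i,n))) ∧ (∃l F(l,l))
All bound variables are already distinct, so no renaming is needed.
Extract every quantifier outward, since the variables are now distinct and don't occur free across branches:
  ∀i ∀n ∃l ((F(i,i) ∨ ¬F(i,n)) ∧ F(l,l))

∀i ∀n ∃l ((F(i,i) ∨ ¬F(i,n)) ∧ F(l,l))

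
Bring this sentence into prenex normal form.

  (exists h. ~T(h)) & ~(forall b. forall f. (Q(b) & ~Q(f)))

Move each ¬ inward, flipping quantifiers it crosses:
  (exists h. ~T(h)) & (exists b. exists f. (~Q(b) | Q(f)))
Extract every quantifier outward, since the variables are now distinct and don't occur free across branches:
  exists h. exists b. exists f. (~T(h) & (~Q(b) | Q(f)))

exists h. exists b. exists f. (~T(h) & (~Q(b) | Q(f)))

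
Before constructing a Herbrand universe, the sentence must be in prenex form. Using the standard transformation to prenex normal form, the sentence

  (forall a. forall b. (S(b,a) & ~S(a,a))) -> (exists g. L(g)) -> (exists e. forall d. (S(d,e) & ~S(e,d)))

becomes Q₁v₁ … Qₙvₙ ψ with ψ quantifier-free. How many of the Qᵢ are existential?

Rewrite implications/biconditionals: A → B as ¬A ∨ B.
  ~(forall a. forall b. (S(b,a) & ~S(a,a))) | ~(exists g. L(g)) | (exists e. forall d. (S(d,e) & ~S(e,d)))
Drive negations inward (¬∀x A ≡ ∃x ¬A, ¬∃x A ≡ ∀x ¬A, De Morgan for ∧/∨):
  (exists a. exists b. (~S(b,a) | S(a,a))) | (forall g. ~L(g)) | (exists e. forall d. (S(d,e) & ~S(e,d)))
Extract every quantifier outward, since the variables are now distinct and don't occur free across branches:
  exists a. exists b. forall g. exists e. forall d. (~S(b,a) | S(a,a) | ~L(g) | S(d,e) & ~S(e,d))
The prefix is exists a exists b forall g exists e forall d: 2 universal, 3 existential.

3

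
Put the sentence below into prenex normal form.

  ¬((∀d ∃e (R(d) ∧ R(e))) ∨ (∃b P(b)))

Move each ¬ inward, flipping quantifiers it crosses:
  (∃d ∀e (¬R(d) ∨ ¬R(e))) ∧ (∀b ¬P(b))
All bound variables are already distinct, so no renaming is needed.
Pull the quantifiers to the front (each side's bound variable is not free in the other side):
  ∃d ∀e ∀b ((¬R(d) ∨ ¬R(e)) ∧ ¬P(b))

∃d ∀e ∀b ((¬R(d) ∨ ¬R(e)) ∧ ¬P(b))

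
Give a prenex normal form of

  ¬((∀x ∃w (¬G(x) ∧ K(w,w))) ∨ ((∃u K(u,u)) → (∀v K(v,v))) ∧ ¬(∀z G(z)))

∃x ∀w ∃u ∃v ∀z ((G(x) ∨ ¬K(w,w)) ∧ (K(u,u) ∧ ¬K(v,v) ∨ G(z)))

First replace A → B with ¬A ∨ B.
  ¬((∀x ∃w (¬G(x) ∧ K(w,w))) ∨ (¬(∃u K(u,u)) ∨ (∀v K(v,v))) ∧ ¬(∀z G(z)))
Push ¬ through the quantifiers and connectives to reach negation normal form:
  (∃x ∀w (G(x) ∨ ¬K(w,w))) ∧ ((∃u K(u,u)) ∧ (∃v ¬K(v,v)) ∨ (∀z G(z)))
All bound variables are already distinct, so no renaming is needed.
Extract every quantifier outward, since the variables are now distinct and don't occur free across branches:
  ∃x ∀w ∃u ∃v ∀z ((G(x) ∨ ¬K(w,w)) ∧ (K(u,u) ∧ ¬K(v,v) ∨ G(z)))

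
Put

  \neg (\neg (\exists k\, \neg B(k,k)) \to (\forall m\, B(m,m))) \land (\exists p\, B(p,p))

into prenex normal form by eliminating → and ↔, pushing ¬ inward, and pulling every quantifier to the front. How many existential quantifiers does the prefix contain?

2

First replace A → B with ¬A ∨ B.
  \neg (\neg \neg (\exists k\, \neg B(k,k)) \lor (\forall m\, B(m,m))) \land (\exists p\, B(p,p))
Drive negations inward (¬∀x A ≡ ∃x ¬A, ¬∃x A ≡ ∀x ¬A, De Morgan for ∧/∨):
  (\forall k\, B(k,k)) \land (\exists m\, \neg B(m,m)) \land (\exists p\, B(p,p))
Extract every quantifier outward, since the variables are now distinct and don't occur free across branches:
  \forall k\, \exists m\, \exists p\, (B(k,k) \land \neg B(m,m) \land B(p,p))
The prefix is \forall k \exists m \exists p: 1 universal, 2 existential.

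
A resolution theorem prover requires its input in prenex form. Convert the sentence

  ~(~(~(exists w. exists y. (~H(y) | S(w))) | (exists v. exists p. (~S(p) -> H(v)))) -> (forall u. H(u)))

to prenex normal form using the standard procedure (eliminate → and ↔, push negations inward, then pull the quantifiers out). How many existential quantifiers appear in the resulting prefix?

Eliminate → and ↔ using ¬ and ∨.
  ~(~~(~(exists w. exists y. (~H(y) | S(w))) | (exists v. exists p. (~~S(p) | H(v)))) | (forall u. H(u)))
Move each ¬ inward, flipping quantifiers it crosses:
  (exists w. exists y. (~H(y) | S(w))) & (forall v. forall p. (~S(p) & ~H(v))) & (exists u. ~H(u))
Finally move all quantifiers to the prefix:
  exists w. exists y. forall v. forall p. exists u. ((~H(y) | S(w)) & ~S(p) & ~H(v) & ~H(u))
The prefix is exists w exists y forall v forall p exists u: 2 universal, 3 existential.

3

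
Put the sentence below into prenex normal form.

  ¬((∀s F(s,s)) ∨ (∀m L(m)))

∃s ∃m (¬F(s,s) ∧ ¬L(m))

Push ¬ through the quantifiers and connectives to reach negation normal form:
  (∃s ¬F(s,s)) ∧ (∃m ¬L(m))
All bound variables are already distinct, so no renaming is needed.
Extract every quantifier outward, since the variables are now distinct and don't occur free across branches:
  ∃s ∃m (¬F(s,s) ∧ ¬L(m))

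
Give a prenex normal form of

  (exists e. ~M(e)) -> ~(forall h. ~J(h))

Rewrite implications/biconditionals: A → B as ¬A ∨ B.
  ~(exists e. ~M(e)) | ~(forall h. ~J(h))
Push ¬ through the quantifiers and connectives to reach negation normal form:
  (forall e. M(e)) | (exists h. J(h))
Extract every quantifier outward, since the variables are now distinct and don't occur free across branches:
  forall e. exists h. (M(e) | J(h))

forall e. exists h. (M(e) | J(h))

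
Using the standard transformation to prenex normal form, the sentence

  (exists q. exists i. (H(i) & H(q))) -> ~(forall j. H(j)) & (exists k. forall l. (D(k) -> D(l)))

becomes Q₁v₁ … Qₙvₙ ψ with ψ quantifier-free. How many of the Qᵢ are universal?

3

Rewrite implications/biconditionals: A → B as ¬A ∨ B.
  ~(exists q. exists i. (H(i) & H(q))) | ~(forall j. H(j)) & (exists k. forall l. (~D(k) | D(l)))
Drive negations inward (¬∀x A ≡ ∃x ¬A, ¬∃x A ≡ ∀x ¬A, De Morgan for ∧/∨):
  (forall q. forall i. (~H(i) | ~H(q))) | (exists j. ~H(j)) & (exists k. forall l. (~D(k) | D(l)))
Finally move all quantifiers to the prefix:
  forall q. forall i. exists j. exists k. forall l. (~H(i) | ~H(q) | ~H(j) & (~D(k) | D(l)))
The prefix is forall q forall i exists j exists k forall l: 3 universal, 2 existential.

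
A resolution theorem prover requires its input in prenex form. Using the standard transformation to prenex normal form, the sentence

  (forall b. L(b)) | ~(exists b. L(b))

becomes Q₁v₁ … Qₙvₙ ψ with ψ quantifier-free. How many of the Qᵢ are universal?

Push ¬ through the quantifiers and connectives to reach negation normal form:
  (forall b. L(b)) | (forall b. ~L(b))
Standardize variables apart so no two quantifiers bind the same name: b↦a.
  (forall b. L(b)) | (forall a. ~L(a))
Pull the quantifiers to the front (each side's bound variable is not free in the other side):
  forall b. forall a. (L(b) | ~L(a))
The prefix is forall b forall a: 2 universal, 0 existential.

2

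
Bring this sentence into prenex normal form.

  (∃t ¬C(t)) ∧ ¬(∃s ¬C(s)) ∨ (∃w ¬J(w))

∃t ∀s ∃w (¬C(t) ∧ C(s) ∨ ¬J(w))

Drive negations inward (¬∀x A ≡ ∃x ¬A, ¬∃x A ≡ ∀x ¬A, De Morgan for ∧/∨):
  (∃t ¬C(t)) ∧ (∀s C(s)) ∨ (∃w ¬J(w))
All bound variables are already distinct, so no renaming is needed.
Extract every quantifier outward, since the variables are now distinct and don't occur free across branches:
  ∃t ∀s ∃w (¬C(t) ∧ C(s) ∨ ¬J(w))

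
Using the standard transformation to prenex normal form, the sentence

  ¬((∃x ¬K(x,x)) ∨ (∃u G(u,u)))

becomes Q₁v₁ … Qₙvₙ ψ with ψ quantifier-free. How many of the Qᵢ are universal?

2

Move each ¬ inward, flipping quantifiers it crosses:
  (∀x K(x,x)) ∧ (∀u ¬G(u,u))
All bound variables are already distinct, so no renaming is needed.
Extract every quantifier outward, since the variables are now distinct and don't occur free across branches:
  ∀x ∀u (K(x,x) ∧ ¬G(u,u))
The prefix is ∀x ∀u: 2 universal, 0 existential.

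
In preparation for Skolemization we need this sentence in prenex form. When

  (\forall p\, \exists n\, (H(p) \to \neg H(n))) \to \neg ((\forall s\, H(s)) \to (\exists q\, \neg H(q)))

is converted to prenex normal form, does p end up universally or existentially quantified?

existential

First replace A → B with ¬A ∨ B.
  \neg (\forall p\, \exists n\, (\neg H(p) \lor \neg H(n))) \lor \neg (\neg (\forall s\, H(s)) \lor (\exists q\, \neg H(q)))
Move each ¬ inward, flipping quantifiers it crosses:
  (\exists p\, \forall n\, (H(p) \land H(n))) \lor (\forall s\, H(s)) \land (\forall q\, H(q))
Extract every quantifier outward, since the variables are now distinct and don't occur free across branches:
  \exists p\, \forall n\, \forall s\, \forall q\, (H(p) \land H(n) \lor H(s) \land H(q))
The quantifier \forall p sits under an odd number of negations (counting the antecedent side of each →), so it flips to \exists p.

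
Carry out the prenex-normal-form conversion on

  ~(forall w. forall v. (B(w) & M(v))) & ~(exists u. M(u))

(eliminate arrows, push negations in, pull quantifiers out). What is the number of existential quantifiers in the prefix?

Drive negations inward (¬∀x A ≡ ∃x ¬A, ¬∃x A ≡ ∀x ¬A, De Morgan for ∧/∨):
  (exists w. exists v. (~B(w) | ~M(v))) & (forall u. ~M(u))
All bound variables are already distinct, so no renaming is needed.
Extract every quantifier outward, since the variables are now distinct and don't occur free across branches:
  exists w. exists v. forall u. ((~B(w) | ~M(v)) & ~M(u))
The prefix is exists w exists v forall u: 1 universal, 2 existential.

2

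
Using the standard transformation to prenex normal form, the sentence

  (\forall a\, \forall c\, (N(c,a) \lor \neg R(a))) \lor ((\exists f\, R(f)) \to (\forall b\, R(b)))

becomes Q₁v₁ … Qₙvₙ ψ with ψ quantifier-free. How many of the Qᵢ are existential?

0

Rewrite implications/biconditionals: A → B as ¬A ∨ B.
  (\forall a\, \forall c\, (N(c,a) \lor \neg R(a))) \lor \neg (\exists f\, R(f)) \lor (\forall b\, R(b))
Push ¬ through the quantifiers and connectives to reach negation normal form:
  (\forall a\, \forall c\, (N(c,a) \lor \neg R(a))) \lor (\forall f\, \neg R(f)) \lor (\forall b\, R(b))
All bound variables are already distinct, so no renaming is needed.
Pull the quantifiers to the front (each side's bound variable is not free in the other side):
  \forall a\, \forall c\, \forall f\, \forall b\, (N(c,a) \lor \neg R(a) \lor \neg R(f) \lor R(b))
The prefix is \forall a \forall c \forall f \forall b: 4 universal, 0 existential.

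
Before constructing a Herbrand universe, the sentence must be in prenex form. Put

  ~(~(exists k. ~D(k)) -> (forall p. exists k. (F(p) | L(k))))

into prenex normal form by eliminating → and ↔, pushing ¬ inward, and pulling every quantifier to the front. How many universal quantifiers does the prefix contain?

Eliminate → and ↔ using ¬ and ∨.
  ~(~~(exists k. ~D(k)) | (forall p. exists k. (F(p) | L(k))))
Move each ¬ inward, flipping quantifiers it crosses:
  (forall k. D(k)) & (exists p. forall k. (~F(p) & ~L(k)))
Give each quantifier a distinct variable: k↦s.
  (forall k. D(k)) & (exists p. forall s. (~F(p) & ~L(s)))
Extract every quantifier outward, since the variables are now distinct and don't occur free across branches:
  forall k. exists p. forall s. (D(k) & ~F(p) & ~L(s))
The prefix is forall k exists p forall s: 2 universal, 1 existential.

2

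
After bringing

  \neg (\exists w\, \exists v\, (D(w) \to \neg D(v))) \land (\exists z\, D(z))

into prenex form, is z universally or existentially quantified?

First replace A → B with ¬A ∨ B.
  \neg (\exists w\, \exists v\, (\neg D(w) \lor \neg D(v))) \land (\exists z\, D(z))
Push ¬ through the quantifiers and connectives to reach negation normal form:
  (\forall w\, \forall v\, (D(w) \land D(v))) \land (\exists z\, D(z))
Extract every quantifier outward, since the variables are now distinct and don't occur free across branches:
  \forall w\, \forall v\, \exists z\, (D(w) \land D(v) \land D(z))
The quantifier \exists z sits under an even number of negations (counting the antecedent side of each →), so it remains existential.

existential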